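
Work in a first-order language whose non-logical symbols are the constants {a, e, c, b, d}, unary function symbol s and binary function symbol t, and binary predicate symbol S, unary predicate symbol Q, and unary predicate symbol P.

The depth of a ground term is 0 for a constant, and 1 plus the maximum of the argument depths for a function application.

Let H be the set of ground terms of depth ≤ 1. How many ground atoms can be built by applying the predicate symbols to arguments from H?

First count ground terms of depth ≤ 1.
Write N_k for the number of ground terms of depth ≤ k. A term of depth ≤ k is either a constant or a function symbol applied to arguments of depth ≤ k−1, so N_k = 5 + N_{k-1} + N_{k-1}^2.
N_0 = 5
N_1 = 5 + 5 + 5^2 = 35
So |H| = 35.
For each predicate symbol, the number of ground atoms is |H| raised to its arity; summing:
  S: 35^2 = 1225;  Q: 35;  P: 35
Total ground atoms: 1225 + 35 + 35 = 1295.

1295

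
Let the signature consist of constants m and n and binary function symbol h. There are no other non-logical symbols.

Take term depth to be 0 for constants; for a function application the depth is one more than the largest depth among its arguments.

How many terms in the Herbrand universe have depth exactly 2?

32

Count level by level. With function symbols h/2, the terms of depth ≤ k are the 2 constants together with each function applied to depth-≤(k−1) tuples, so N_k = 2 + N_{k-1}^2.
N_0 = 2
N_1 = 2 + 2^2 = 6
N_2 = 2 + 6^2 = 38
Terms of depth exactly 2: N_2 − N_1 = 38 − 6 = 32.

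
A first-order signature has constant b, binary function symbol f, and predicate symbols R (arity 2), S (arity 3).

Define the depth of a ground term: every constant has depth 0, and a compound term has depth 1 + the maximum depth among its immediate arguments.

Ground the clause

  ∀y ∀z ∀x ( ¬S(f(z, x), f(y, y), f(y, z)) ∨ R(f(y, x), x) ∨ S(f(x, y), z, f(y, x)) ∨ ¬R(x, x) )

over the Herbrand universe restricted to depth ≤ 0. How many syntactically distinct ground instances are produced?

1

Ground terms of depth ≤ 0:
  Let N_k = |{terms of depth ≤ k}|. Then N_0 = 1 and N_k = 1 + N_{k-1}^2 for k ≥ 1 (one summand per function symbol, arity giving the exponent).
  N_0 = 1
So there is exactly 1 ground term available for substitution.
The body mentions every one of the 3 quantified variables; since ground terms form a free algebra, no two substitutions collapse to the same formula.
Number of ground instances = 1^3 = 1.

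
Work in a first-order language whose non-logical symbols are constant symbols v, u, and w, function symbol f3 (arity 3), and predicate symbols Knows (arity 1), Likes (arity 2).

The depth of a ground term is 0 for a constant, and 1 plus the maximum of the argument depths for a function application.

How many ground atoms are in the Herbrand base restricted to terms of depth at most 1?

930

First count ground terms of depth ≤ 1.
Let N_k count ground terms of depth at most k. Each non-constant term of depth ≤ k is some function symbol applied to depth-≤(k−1) arguments, giving N_k = 3 + N_{k-1}^3.
N_0 = 3
N_1 = 3 + 3^3 = 30
So |H| = 30.
A ground atom is a predicate applied to a tuple of terms from H, so the count is the sum over predicates of |H|^arity:
  Knows: 30;  Likes: 30^2 = 900
Total ground atoms: 30 + 900 = 930.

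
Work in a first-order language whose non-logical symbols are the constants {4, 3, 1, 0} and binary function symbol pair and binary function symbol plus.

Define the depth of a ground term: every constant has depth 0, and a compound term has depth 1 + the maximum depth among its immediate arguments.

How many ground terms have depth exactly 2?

Let N_k = |{terms of depth ≤ k}|. Then N_0 = 4 and N_k = 4 + N_{k-1}^2 + N_{k-1}^2 for k ≥ 1 (one summand per function symbol, arity giving the exponent).
N_0 = 4
N_1 = 4 + 4^2 + 4^2 = 36
N_2 = 4 + 36^2 + 36^2 = 2596
Terms of depth exactly 2: N_2 − N_1 = 2596 − 36 = 2560.

2560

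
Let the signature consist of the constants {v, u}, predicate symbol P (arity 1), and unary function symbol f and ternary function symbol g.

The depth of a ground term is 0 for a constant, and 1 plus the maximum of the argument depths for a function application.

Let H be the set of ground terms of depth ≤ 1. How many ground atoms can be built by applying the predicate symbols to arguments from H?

First count ground terms of depth ≤ 1.
Let N_k = |{terms of depth ≤ k}|. Then N_0 = 2 and N_k = 2 + N_{k-1} + N_{k-1}^3 for k ≥ 1 (one summand per function symbol, arity giving the exponent).
N_0 = 2
N_1 = 2 + 2 + 2^3 = 12
Explicitly: v, u, f(v), f(u), g(v, v, v), g(v, v, u), g(v, u, v), g(v, u, u), g(u, v, v), g(u, v, u), g(u, u, v), g(u, u, u).
So |H| = 12.
Each predicate of arity r yields |H|^r ground atoms (one per choice of an r-tuple from H):
  P: 12
Total ground atoms: 12.

12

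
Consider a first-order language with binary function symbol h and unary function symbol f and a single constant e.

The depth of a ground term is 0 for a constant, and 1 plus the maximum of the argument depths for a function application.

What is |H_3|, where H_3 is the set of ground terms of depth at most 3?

183

If N_k denotes the number of depth-≤k ground terms, the 1 constant gives N_0 = 1, and each function symbol of arity r contributes N_{k-1}^r new terms at level k: N_k = 1 + N_{k-1}^2 + N_{k-1}.
N_0 = 1
N_1 = 1 + 1^2 + 1 = 3
N_2 = 1 + 3^2 + 3 = 13
N_3 = 1 + 13^2 + 13 = 183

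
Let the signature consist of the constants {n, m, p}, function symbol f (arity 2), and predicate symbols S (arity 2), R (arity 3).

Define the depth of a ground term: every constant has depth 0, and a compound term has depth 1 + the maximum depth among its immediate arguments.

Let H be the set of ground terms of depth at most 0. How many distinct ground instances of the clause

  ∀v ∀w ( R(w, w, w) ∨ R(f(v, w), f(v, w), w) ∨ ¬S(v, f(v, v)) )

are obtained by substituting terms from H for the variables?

9

Ground terms of depth ≤ 0:
  Let N_k count ground terms of depth at most k. Each non-constant term of depth ≤ k is some function symbol applied to depth-≤(k−1) arguments, giving N_k = 3 + N_{k-1}^2.
  N_0 = 3
  Explicitly: n, m, p.
So there are 3 ground terms available for substitution.
The body mentions every one of the 2 quantified variables; since ground terms form a free algebra, no two substitutions collapse to the same formula.
Number of ground instances = 3^2 = 9.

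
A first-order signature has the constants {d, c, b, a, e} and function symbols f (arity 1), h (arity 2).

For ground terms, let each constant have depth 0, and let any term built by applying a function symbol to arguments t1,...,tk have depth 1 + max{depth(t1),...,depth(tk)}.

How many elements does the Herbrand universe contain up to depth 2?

1265

Let N_k = |{terms of depth ≤ k}|. Then N_0 = 5 and N_k = 5 + N_{k-1} + N_{k-1}^2 for k ≥ 1 (one summand per function symbol, arity giving the exponent).
N_0 = 5
N_1 = 5 + 5 + 5^2 = 35
N_2 = 5 + 35 + 35^2 = 1265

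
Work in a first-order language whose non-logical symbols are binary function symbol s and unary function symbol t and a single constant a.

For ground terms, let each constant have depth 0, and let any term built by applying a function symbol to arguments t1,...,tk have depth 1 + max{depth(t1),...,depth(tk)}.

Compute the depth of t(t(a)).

2

depth(t(a)) = 1 + depth(a) = 1 + 0 = 1
depth(t(t(a))) = 1 + depth(t(a)) = 1 + 1 = 2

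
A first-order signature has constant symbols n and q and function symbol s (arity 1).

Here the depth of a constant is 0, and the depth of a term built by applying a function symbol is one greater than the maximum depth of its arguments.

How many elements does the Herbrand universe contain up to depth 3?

8

Let N_k = |{terms of depth ≤ k}|. Then N_0 = 2 and N_k = 2 + N_{k-1} for k ≥ 1 (one summand per function symbol, arity giving the exponent).
N_0 = 2
N_1 = 2 + 2 = 4
N_2 = 2 + 4 = 6
N_3 = 2 + 6 = 8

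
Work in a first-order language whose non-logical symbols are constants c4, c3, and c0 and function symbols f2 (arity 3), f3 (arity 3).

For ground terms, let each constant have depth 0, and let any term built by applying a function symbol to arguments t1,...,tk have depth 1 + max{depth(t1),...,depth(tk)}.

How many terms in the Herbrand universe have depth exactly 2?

Let N_k count ground terms of depth at most k. Each non-constant term of depth ≤ k is some function symbol applied to depth-≤(k−1) arguments, giving N_k = 3 + N_{k-1}^3 + N_{k-1}^3.
N_0 = 3
N_1 = 3 + 3^3 + 3^3 = 57
N_2 = 3 + 57^3 + 57^3 = 370389
Terms of depth exactly 2: N_2 − N_1 = 370389 − 57 = 370332.

370332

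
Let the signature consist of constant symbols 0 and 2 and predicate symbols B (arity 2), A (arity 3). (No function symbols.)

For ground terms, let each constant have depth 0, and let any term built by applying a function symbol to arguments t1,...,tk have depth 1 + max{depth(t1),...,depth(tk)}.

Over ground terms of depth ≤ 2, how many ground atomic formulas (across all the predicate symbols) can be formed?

First count ground terms of depth ≤ 2.
With no function symbols every ground term is a constant, so there are exactly 2 ground terms at every depth bound.
N_0 = 2
N_1 = 2
N_2 = 2
So |H| = 2.
Ground atoms are formed by filling each argument slot of a predicate with a term from H, so an r-ary predicate gives |H|^r atoms:
  B: 2^2 = 4;  A: 2^3 = 8
Total ground atoms: 4 + 8 = 12.

12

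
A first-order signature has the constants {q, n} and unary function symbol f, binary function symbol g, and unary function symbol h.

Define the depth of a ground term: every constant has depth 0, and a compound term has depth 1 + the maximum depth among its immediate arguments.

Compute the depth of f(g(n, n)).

2

depth(g(n, n)) = 1 + max(0, 0) = 1
depth(f(g(n, n))) = 1 + depth(g(n, n)) = 1 + 1 = 2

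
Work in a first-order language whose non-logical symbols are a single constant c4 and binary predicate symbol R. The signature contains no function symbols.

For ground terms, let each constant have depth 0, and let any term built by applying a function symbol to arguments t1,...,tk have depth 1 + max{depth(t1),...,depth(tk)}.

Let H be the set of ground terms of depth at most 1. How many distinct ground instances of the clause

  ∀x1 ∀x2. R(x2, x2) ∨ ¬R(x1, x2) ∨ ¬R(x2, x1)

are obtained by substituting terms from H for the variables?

Ground terms of depth ≤ 1:
  With no function symbols every ground term is a constant, so there is exactly 1 ground term at every depth bound.
  N_0 = 1
  N_1 = 1
So there is exactly 1 ground term available for substitution.
The clause has 2 distinct variables (x1, x2), each appearing in the body. In the free term algebra distinct substitutions yield syntactically distinct ground instances.
Number of ground instances = 1^2 = 1.

1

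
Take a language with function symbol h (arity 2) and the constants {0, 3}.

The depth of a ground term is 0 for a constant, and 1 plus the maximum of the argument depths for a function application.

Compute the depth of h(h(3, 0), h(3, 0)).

depth(h(3, 0)) = 1 + max(0, 0) = 1
depth(h(h(3, 0), h(3, 0))) = 1 + max(1, 1) = 2

2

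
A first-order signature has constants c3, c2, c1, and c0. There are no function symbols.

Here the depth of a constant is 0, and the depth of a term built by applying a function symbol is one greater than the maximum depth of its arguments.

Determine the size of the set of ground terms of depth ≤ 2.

With no function symbols every ground term is a constant, so there are exactly 4 ground terms at every depth bound.
N_0 = 4
N_1 = 4
N_2 = 4
Explicitly: c3, c2, c1, c0.

4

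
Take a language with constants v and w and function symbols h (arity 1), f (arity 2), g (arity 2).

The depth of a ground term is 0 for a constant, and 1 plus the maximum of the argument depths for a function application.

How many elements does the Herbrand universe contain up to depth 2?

302

Count level by level. With function symbols h/1, f/2, g/2, the terms of depth ≤ k are the 2 constants together with each function applied to depth-≤(k−1) tuples, so N_k = 2 + N_{k-1} + N_{k-1}^2 + N_{k-1}^2.
N_0 = 2
N_1 = 2 + 2 + 2^2 + 2^2 = 12
N_2 = 2 + 12 + 12^2 + 12^2 = 302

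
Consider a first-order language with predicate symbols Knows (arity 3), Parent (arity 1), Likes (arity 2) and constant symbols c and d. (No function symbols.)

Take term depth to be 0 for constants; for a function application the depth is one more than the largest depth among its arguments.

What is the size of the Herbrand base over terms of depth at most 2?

First count ground terms of depth ≤ 2.
With no function symbols every ground term is a constant, so there are exactly 2 ground terms at every depth bound.
N_0 = 2
N_1 = 2
N_2 = 2
So |H| = 2.
Each predicate of arity r yields |H|^r ground atoms (one per choice of an r-tuple from H):
  Knows: 2^3 = 8;  Parent: 2;  Likes: 2^2 = 4
Total ground atoms: 8 + 2 + 4 = 14.

14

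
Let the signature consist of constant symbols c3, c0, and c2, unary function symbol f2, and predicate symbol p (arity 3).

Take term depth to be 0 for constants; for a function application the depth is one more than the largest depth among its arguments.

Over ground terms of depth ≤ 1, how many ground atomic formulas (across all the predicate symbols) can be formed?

216

First count ground terms of depth ≤ 1.
Let N_k count ground terms of depth at most k. Each non-constant term of depth ≤ k is some function symbol applied to depth-≤(k−1) arguments, giving N_k = 3 + N_{k-1}.
N_0 = 3
N_1 = 3 + 3 = 6
Explicitly: c3, c0, c2, f2(c3), f2(c0), f2(c2).
So |H| = 6.
For each predicate symbol, the number of ground atoms is |H| raised to its arity; summing:
  p: 6^3 = 216
Total ground atoms: 216.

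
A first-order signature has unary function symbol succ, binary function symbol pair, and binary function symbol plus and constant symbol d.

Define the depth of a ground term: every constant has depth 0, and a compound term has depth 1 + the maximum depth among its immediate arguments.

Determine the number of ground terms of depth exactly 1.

3

Write N_k for the number of ground terms of depth ≤ k. A term of depth ≤ k is either a constant or a function symbol applied to arguments of depth ≤ k−1, so N_k = 1 + N_{k-1} + N_{k-1}^2 + N_{k-1}^2.
N_0 = 1
N_1 = 1 + 1 + 1^2 + 1^2 = 4
Terms of depth exactly 1: N_1 − N_0 = 4 − 1 = 3.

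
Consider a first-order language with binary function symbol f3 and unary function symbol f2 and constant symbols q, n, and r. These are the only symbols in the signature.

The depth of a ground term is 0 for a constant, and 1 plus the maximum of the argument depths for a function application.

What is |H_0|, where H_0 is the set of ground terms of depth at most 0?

3

If N_k denotes the number of depth-≤k ground terms, the 3 constants give N_0 = 3, and each function symbol of arity r contributes N_{k-1}^r new terms at level k: N_k = 3 + N_{k-1}^2 + N_{k-1}.
N_0 = 3
Explicitly: q, n, r.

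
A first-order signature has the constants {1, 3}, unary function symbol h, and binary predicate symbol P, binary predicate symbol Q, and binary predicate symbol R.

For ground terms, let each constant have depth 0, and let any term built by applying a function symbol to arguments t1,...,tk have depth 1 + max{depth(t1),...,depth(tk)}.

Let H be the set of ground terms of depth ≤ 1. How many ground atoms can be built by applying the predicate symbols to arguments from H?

First count ground terms of depth ≤ 1.
If N_k denotes the number of depth-≤k ground terms, the 2 constants give N_0 = 2, and each function symbol of arity r contributes N_{k-1}^r new terms at level k: N_k = 2 + N_{k-1}.
N_0 = 2
N_1 = 2 + 2 = 4
Explicitly: 1, 3, h(1), h(3).
So |H| = 4.
Each predicate of arity r yields |H|^r ground atoms (one per choice of an r-tuple from H):
  P: 4^2 = 16;  Q: 4^2 = 16;  R: 4^2 = 16
Total ground atoms: 16 + 16 + 16 = 48.

48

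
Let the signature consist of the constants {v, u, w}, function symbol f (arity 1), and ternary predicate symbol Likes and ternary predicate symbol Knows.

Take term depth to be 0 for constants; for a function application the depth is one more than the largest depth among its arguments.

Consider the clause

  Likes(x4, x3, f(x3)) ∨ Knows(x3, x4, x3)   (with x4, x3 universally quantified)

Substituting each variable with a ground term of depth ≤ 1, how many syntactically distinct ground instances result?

Ground terms of depth ≤ 1:
  Count level by level. With function symbols f/1, the terms of depth ≤ k are the 3 constants together with each function applied to depth-≤(k−1) tuples, so N_k = 3 + N_{k-1}.
  N_0 = 3
  N_1 = 3 + 3 = 6
So there are 6 ground terms available for substitution.
Each of x4, x3 ranges independently over the available ground terms, and distinct assignments produce distinct instances.
Number of ground instances = 6^2 = 36.

36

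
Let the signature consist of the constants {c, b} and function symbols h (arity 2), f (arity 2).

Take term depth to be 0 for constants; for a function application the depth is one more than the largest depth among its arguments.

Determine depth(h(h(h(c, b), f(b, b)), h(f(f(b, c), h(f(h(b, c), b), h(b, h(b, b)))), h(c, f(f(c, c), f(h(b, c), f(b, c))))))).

depth(h(c, b)) = 1 + max(0, 0) = 1
depth(f(b, b)) = 1 + max(0, 0) = 1
depth(h(h(c, b), f(b, b))) = 1 + max(1, 1) = 2
depth(f(b, c)) = 1 + max(0, 0) = 1
depth(h(b, c)) = 1 + max(0, 0) = 1
depth(f(h(b, c), b)) = 1 + max(1, 0) = 2
depth(h(b, b)) = 1 + max(0, 0) = 1
depth(h(b, h(b, b))) = 1 + max(0, 1) = 2
depth(h(f(h(b, c), b), h(b, h(b, b)))) = 1 + max(2, 2) = 3
depth(f(f(b, c), h(f(h(b, c), b), h(b, h(b, b))))) = 1 + max(1, 3) = 4
depth(f(c, c)) = 1 + max(0, 0) = 1
depth(f(h(b, c), f(b, c))) = 1 + max(1, 1) = 2
depth(f(f(c, c), f(h(b, c), f(b, c)))) = 1 + max(1, 2) = 3
depth(h(c, f(f(c, c), f(h(b, c), f(b, c))))) = 1 + max(0, 3) = 4
depth(h(f(f(b, c), h(f(h(b, c), b), h(b, h(b, b)))), h(c, f(f(c, c), f(h(b, c), f(b, c)))))) = 1 + max(4, 4) = 5
depth(h(h(h(c, b), f(b, b)), h(f(f(b, c), h(f(h(b, c), b), h(b, h(b, b)))), h(c, f(f(c, c), f(h(b, c), f(b, c))))))) = 1 + max(2, 5) = 6

6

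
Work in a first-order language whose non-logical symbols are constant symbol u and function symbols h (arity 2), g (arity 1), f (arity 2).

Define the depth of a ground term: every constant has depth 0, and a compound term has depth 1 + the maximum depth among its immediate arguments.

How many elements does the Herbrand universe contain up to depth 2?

Let N_k = |{terms of depth ≤ k}|. Then N_0 = 1 and N_k = 1 + N_{k-1}^2 + N_{k-1} + N_{k-1}^2 for k ≥ 1 (one summand per function symbol, arity giving the exponent).
N_0 = 1
N_1 = 1 + 1^2 + 1 + 1^2 = 4
N_2 = 1 + 4^2 + 4 + 4^2 = 37

37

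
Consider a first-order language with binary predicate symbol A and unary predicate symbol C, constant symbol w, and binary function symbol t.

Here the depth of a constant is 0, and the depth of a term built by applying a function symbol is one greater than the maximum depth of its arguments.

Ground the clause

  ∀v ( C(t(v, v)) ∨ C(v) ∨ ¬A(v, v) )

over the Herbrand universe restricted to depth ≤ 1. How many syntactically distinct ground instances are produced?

Ground terms of depth ≤ 1:
  Count level by level. With function symbols t/2, the terms of depth ≤ k are the 1 constant together with each function applied to depth-≤(k−1) tuples, so N_k = 1 + N_{k-1}^2.
  N_0 = 1
  N_1 = 1 + 1^2 = 2
  Explicitly: w, t(w, w).
So there are 2 ground terms available for substitution.
The body mentions the single quantified variable v; since ground terms form a free algebra, no two substitutions collapse to the same formula.
Number of ground instances = 2.

2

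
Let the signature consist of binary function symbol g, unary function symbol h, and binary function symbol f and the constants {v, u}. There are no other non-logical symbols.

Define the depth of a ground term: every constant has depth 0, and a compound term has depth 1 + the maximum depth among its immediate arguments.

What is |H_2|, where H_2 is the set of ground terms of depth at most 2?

Let N_k = |{terms of depth ≤ k}|. Then N_0 = 2 and N_k = 2 + N_{k-1}^2 + N_{k-1} + N_{k-1}^2 for k ≥ 1 (one summand per function symbol, arity giving the exponent).
N_0 = 2
N_1 = 2 + 2^2 + 2 + 2^2 = 12
N_2 = 2 + 12^2 + 12 + 12^2 = 302

302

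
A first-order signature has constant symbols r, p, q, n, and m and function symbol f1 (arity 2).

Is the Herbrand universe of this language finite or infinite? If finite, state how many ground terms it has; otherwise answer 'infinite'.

infinite

The signature has at least one function symbol (f1, arity 2) and at least one constant (r).
Iterating f1 gives infinitely many distinct ground terms: r, f1(r, r), f1(f1(r, r), f1(r, r)), ...
So the Herbrand universe is infinite.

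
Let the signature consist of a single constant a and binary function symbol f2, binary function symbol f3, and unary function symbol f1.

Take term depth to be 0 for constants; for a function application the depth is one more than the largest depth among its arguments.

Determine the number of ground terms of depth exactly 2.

33

Write N_k for the number of ground terms of depth ≤ k. A term of depth ≤ k is either a constant or a function symbol applied to arguments of depth ≤ k−1, so N_k = 1 + N_{k-1}^2 + N_{k-1}^2 + N_{k-1}.
N_0 = 1
N_1 = 1 + 1^2 + 1^2 + 1 = 4
N_2 = 1 + 4^2 + 4^2 + 4 = 37
Terms of depth exactly 2: N_2 − N_1 = 37 − 4 = 33.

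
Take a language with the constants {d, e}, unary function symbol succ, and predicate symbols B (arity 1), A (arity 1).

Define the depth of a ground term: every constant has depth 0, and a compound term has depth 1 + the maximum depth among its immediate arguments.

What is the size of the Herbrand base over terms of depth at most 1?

First count ground terms of depth ≤ 1.
Let N_k count ground terms of depth at most k. Each non-constant term of depth ≤ k is some function symbol applied to depth-≤(k−1) arguments, giving N_k = 2 + N_{k-1}.
N_0 = 2
N_1 = 2 + 2 = 4
Explicitly: d, e, succ(d), succ(e).
So |H| = 4.
Each predicate of arity r yields |H|^r ground atoms (one per choice of an r-tuple from H):
  B: 4;  A: 4
Total ground atoms: 4 + 4 = 8.

8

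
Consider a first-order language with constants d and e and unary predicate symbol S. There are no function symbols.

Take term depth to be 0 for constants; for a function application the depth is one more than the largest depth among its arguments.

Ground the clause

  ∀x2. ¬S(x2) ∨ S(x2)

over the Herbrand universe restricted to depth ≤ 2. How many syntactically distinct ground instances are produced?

2

Ground terms of depth ≤ 2:
  With no function symbols every ground term is a constant, so there are exactly 2 ground terms at every depth bound.
  N_0 = 2
  N_1 = 2
  N_2 = 2
So there are 2 ground terms available for substitution.
There is 1 variable to instantiate (x2),  occurring in at least one literal, so different choices give different ground instances.
Number of ground instances = 2.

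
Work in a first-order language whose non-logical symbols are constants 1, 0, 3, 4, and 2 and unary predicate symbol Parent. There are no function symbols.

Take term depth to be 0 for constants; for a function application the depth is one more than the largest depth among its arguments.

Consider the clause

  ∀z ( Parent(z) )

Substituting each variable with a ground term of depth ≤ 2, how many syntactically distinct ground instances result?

Ground terms of depth ≤ 2:
  With no function symbols every ground term is a constant, so there are exactly 5 ground terms at every depth bound.
  N_0 = 5
  N_1 = 5
  N_2 = 5
So there are 5 ground terms available for substitution.
The clause has 1 distinct variable (z), which appears in the body. In the free term algebra distinct substitutions yield syntactically distinct ground instances.
Number of ground instances = 5.

5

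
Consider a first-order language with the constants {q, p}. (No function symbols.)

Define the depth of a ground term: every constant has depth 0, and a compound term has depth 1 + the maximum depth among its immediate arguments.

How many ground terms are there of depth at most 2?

With no function symbols every ground term is a constant, so there are exactly 2 ground terms at every depth bound.
N_0 = 2
N_1 = 2
N_2 = 2

2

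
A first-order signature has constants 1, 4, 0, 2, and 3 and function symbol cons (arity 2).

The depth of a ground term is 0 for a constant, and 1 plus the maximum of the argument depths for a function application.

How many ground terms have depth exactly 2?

875

Write N_k for the number of ground terms of depth ≤ k. A term of depth ≤ k is either a constant or a function symbol applied to arguments of depth ≤ k−1, so N_k = 5 + N_{k-1}^2.
N_0 = 5
N_1 = 5 + 5^2 = 30
N_2 = 5 + 30^2 = 905
Terms of depth exactly 2: N_2 − N_1 = 905 − 30 = 875.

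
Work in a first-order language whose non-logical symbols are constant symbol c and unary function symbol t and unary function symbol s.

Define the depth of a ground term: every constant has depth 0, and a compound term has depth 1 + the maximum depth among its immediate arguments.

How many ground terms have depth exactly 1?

Let N_k = |{terms of depth ≤ k}|. Then N_0 = 1 and N_k = 1 + N_{k-1} + N_{k-1} for k ≥ 1 (one summand per function symbol, arity giving the exponent).
N_0 = 1
N_1 = 1 + 1 + 1 = 3
Terms of depth exactly 1: N_1 − N_0 = 3 − 1 = 2.

2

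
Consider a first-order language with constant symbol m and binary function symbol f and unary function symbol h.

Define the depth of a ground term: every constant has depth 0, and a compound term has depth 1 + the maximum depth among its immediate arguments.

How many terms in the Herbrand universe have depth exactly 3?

If N_k denotes the number of depth-≤k ground terms, the 1 constant gives N_0 = 1, and each function symbol of arity r contributes N_{k-1}^r new terms at level k: N_k = 1 + N_{k-1}^2 + N_{k-1}.
N_0 = 1
N_1 = 1 + 1^2 + 1 = 3
N_2 = 1 + 3^2 + 3 = 13
N_3 = 1 + 13^2 + 13 = 183
Terms of depth exactly 3: N_3 − N_2 = 183 − 13 = 170.

170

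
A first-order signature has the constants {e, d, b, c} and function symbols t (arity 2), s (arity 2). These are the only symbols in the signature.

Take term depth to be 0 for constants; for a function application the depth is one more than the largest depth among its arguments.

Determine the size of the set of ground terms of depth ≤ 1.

36

Let N_k = |{terms of depth ≤ k}|. Then N_0 = 4 and N_k = 4 + N_{k-1}^2 + N_{k-1}^2 for k ≥ 1 (one summand per function symbol, arity giving the exponent).
N_0 = 4
N_1 = 4 + 4^2 + 4^2 = 36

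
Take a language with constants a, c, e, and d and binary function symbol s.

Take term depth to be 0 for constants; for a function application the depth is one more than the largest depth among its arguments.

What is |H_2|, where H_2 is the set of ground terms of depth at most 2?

If N_k denotes the number of depth-≤k ground terms, the 4 constants give N_0 = 4, and each function symbol of arity r contributes N_{k-1}^r new terms at level k: N_k = 4 + N_{k-1}^2.
N_0 = 4
N_1 = 4 + 4^2 = 20
N_2 = 4 + 20^2 = 404

404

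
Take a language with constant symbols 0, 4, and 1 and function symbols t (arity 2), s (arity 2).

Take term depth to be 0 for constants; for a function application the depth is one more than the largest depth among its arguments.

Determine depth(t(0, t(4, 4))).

2

depth(t(4, 4)) = 1 + max(0, 0) = 1
depth(t(0, t(4, 4))) = 1 + max(0, 1) = 2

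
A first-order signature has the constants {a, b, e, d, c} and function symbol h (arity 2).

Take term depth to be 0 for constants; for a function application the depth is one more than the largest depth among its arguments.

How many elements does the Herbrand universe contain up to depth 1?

30

If N_k denotes the number of depth-≤k ground terms, the 5 constants give N_0 = 5, and each function symbol of arity r contributes N_{k-1}^r new terms at level k: N_k = 5 + N_{k-1}^2.
N_0 = 5
N_1 = 5 + 5^2 = 30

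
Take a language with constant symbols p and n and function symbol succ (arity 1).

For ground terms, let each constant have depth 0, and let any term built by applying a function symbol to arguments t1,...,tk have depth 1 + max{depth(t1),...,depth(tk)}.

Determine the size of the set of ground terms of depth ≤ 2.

6

Let N_k count ground terms of depth at most k. Each non-constant term of depth ≤ k is some function symbol applied to depth-≤(k−1) arguments, giving N_k = 2 + N_{k-1}.
N_0 = 2
N_1 = 2 + 2 = 4
N_2 = 2 + 4 = 6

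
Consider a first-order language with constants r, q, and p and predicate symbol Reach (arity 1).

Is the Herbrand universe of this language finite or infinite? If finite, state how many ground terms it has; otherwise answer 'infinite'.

3

There are no function symbols, so every ground term is one of the 3 constants.
The Herbrand universe is {r, q, p}, which is finite with 3 elements.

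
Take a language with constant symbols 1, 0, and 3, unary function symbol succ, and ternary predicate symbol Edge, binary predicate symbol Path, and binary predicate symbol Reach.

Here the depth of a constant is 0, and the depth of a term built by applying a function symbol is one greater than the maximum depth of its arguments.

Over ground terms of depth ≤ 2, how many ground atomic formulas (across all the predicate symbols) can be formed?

First count ground terms of depth ≤ 2.
Write N_k for the number of ground terms of depth ≤ k. A term of depth ≤ k is either a constant or a function symbol applied to arguments of depth ≤ k−1, so N_k = 3 + N_{k-1}.
N_0 = 3
N_1 = 3 + 3 = 6
N_2 = 3 + 6 = 9
So |H| = 9.
Each predicate of arity r yields |H|^r ground atoms (one per choice of an r-tuple from H):
  Edge: 9^3 = 729;  Path: 9^2 = 81;  Reach: 9^2 = 81
Total ground atoms: 729 + 81 + 81 = 891.

891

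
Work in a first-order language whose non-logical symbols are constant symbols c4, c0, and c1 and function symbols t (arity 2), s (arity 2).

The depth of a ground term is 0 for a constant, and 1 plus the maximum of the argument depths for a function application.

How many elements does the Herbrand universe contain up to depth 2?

885

Let N_k = |{terms of depth ≤ k}|. Then N_0 = 3 and N_k = 3 + N_{k-1}^2 + N_{k-1}^2 for k ≥ 1 (one summand per function symbol, arity giving the exponent).
N_0 = 3
N_1 = 3 + 3^2 + 3^2 = 21
N_2 = 3 + 21^2 + 21^2 = 885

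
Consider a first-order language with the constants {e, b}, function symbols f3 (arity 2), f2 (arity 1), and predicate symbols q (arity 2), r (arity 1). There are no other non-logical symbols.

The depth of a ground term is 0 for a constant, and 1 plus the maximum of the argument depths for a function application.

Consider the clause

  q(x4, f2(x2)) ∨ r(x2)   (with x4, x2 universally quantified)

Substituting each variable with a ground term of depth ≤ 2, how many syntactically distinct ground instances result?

5476

Ground terms of depth ≤ 2:
  Let N_k = |{terms of depth ≤ k}|. Then N_0 = 2 and N_k = 2 + N_{k-1}^2 + N_{k-1} for k ≥ 1 (one summand per function symbol, arity giving the exponent).
  N_0 = 2
  N_1 = 2 + 2^2 + 2 = 8
  N_2 = 2 + 8^2 + 8 = 74
So there are 74 ground terms available for substitution.
The body mentions every one of the 2 quantified variables; since ground terms form a free algebra, no two substitutions collapse to the same formula.
Number of ground instances = 74^2 = 5476.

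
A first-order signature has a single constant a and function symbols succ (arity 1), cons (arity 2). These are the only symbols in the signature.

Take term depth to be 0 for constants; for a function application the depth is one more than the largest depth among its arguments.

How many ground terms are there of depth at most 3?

183

Write N_k for the number of ground terms of depth ≤ k. A term of depth ≤ k is either a constant or a function symbol applied to arguments of depth ≤ k−1, so N_k = 1 + N_{k-1} + N_{k-1}^2.
N_0 = 1
N_1 = 1 + 1 + 1^2 = 3
N_2 = 1 + 3 + 3^2 = 13
N_3 = 1 + 13 + 13^2 = 183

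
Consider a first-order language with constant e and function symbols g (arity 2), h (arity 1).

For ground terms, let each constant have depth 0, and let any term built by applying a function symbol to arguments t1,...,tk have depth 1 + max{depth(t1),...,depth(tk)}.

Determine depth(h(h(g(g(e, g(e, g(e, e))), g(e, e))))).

depth(g(e, e)) = 1 + max(0, 0) = 1
depth(g(e, g(e, e))) = 1 + max(0, 1) = 2
depth(g(e, g(e, g(e, e)))) = 1 + max(0, 2) = 3
depth(g(g(e, g(e, g(e, e))), g(e, e))) = 1 + max(3, 1) = 4
depth(h(g(g(e, g(e, g(e, e))), g(e, e)))) = 1 + depth(g(g(e, g(e, g(e, e))), g(e, e))) = 1 + 4 = 5
depth(h(h(g(g(e, g(e, g(e, e))), g(e, e))))) = 1 + depth(h(g(g(e, g(e, g(e, e))), g(e, e)))) = 1 + 5 = 6

6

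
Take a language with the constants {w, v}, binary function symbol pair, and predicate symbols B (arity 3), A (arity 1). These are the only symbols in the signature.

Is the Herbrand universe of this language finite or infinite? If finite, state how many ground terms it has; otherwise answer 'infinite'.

The signature has at least one function symbol (pair, arity 2) and at least one constant (w).
Iterating pair gives infinitely many distinct ground terms: w, pair(w, w), pair(pair(w, w), pair(w, w)), ...
So the Herbrand universe is infinite.

infinite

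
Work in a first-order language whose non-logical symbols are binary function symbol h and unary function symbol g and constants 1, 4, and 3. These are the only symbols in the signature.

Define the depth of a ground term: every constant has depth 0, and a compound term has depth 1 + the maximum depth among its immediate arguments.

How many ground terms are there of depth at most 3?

Count level by level. With function symbols h/2, g/1, the terms of depth ≤ k are the 3 constants together with each function applied to depth-≤(k−1) tuples, so N_k = 3 + N_{k-1}^2 + N_{k-1}.
N_0 = 3
N_1 = 3 + 3^2 + 3 = 15
N_2 = 3 + 15^2 + 15 = 243
N_3 = 3 + 243^2 + 243 = 59295

59295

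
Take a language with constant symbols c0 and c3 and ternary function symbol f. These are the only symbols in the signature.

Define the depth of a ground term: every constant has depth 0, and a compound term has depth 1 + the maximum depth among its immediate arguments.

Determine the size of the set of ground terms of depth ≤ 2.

1002

Let N_k count ground terms of depth at most k. Each non-constant term of depth ≤ k is some function symbol applied to depth-≤(k−1) arguments, giving N_k = 2 + N_{k-1}^3.
N_0 = 2
N_1 = 2 + 2^3 = 10
N_2 = 2 + 10^3 = 1002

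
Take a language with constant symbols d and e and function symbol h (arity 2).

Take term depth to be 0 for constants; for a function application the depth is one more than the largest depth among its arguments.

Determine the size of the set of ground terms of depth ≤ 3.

Let N_k = |{terms of depth ≤ k}|. Then N_0 = 2 and N_k = 2 + N_{k-1}^2 for k ≥ 1 (one summand per function symbol, arity giving the exponent).
N_0 = 2
N_1 = 2 + 2^2 = 6
N_2 = 2 + 6^2 = 38
N_3 = 2 + 38^2 = 1446

1446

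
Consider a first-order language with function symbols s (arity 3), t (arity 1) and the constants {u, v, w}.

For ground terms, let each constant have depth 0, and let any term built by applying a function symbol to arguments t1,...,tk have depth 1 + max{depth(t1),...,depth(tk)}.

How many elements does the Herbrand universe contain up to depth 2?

Count level by level. With function symbols s/3, t/1, the terms of depth ≤ k are the 3 constants together with each function applied to depth-≤(k−1) tuples, so N_k = 3 + N_{k-1}^3 + N_{k-1}.
N_0 = 3
N_1 = 3 + 3^3 + 3 = 33
N_2 = 3 + 33^3 + 33 = 35973

35973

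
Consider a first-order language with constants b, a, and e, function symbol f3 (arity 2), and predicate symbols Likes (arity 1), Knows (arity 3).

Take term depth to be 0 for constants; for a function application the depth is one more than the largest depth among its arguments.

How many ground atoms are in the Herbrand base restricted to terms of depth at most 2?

3176670

First count ground terms of depth ≤ 2.
Count level by level. With function symbols f3/2, the terms of depth ≤ k are the 3 constants together with each function applied to depth-≤(k−1) tuples, so N_k = 3 + N_{k-1}^2.
N_0 = 3
N_1 = 3 + 3^2 = 12
N_2 = 3 + 12^2 = 147
So |H| = 147.
For each predicate symbol, the number of ground atoms is |H| raised to its arity; summing:
  Likes: 147;  Knows: 147^3 = 3176523
Total ground atoms: 147 + 3176523 = 3176670.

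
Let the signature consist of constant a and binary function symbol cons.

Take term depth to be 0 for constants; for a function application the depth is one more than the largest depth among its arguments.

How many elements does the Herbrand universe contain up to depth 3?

Let N_k count ground terms of depth at most k. Each non-constant term of depth ≤ k is some function symbol applied to depth-≤(k−1) arguments, giving N_k = 1 + N_{k-1}^2.
N_0 = 1
N_1 = 1 + 1^2 = 2
N_2 = 1 + 2^2 = 5
N_3 = 1 + 5^2 = 26

26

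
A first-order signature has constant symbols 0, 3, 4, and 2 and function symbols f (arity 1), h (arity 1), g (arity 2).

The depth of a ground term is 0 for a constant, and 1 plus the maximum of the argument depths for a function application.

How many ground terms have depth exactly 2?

816

Let N_k = |{terms of depth ≤ k}|. Then N_0 = 4 and N_k = 4 + N_{k-1} + N_{k-1} + N_{k-1}^2 for k ≥ 1 (one summand per function symbol, arity giving the exponent).
N_0 = 4
N_1 = 4 + 4 + 4 + 4^2 = 28
N_2 = 4 + 28 + 28 + 28^2 = 844
Terms of depth exactly 2: N_2 − N_1 = 844 − 28 = 816.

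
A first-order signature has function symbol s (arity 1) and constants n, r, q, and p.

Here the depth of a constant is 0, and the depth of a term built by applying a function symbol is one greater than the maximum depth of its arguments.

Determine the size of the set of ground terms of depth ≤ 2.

12

Write N_k for the number of ground terms of depth ≤ k. A term of depth ≤ k is either a constant or a function symbol applied to arguments of depth ≤ k−1, so N_k = 4 + N_{k-1}.
N_0 = 4
N_1 = 4 + 4 = 8
N_2 = 4 + 8 = 12
Explicitly: n, r, q, p, s(n), s(r), s(q), s(p), s(s(n)), s(s(r)), s(s(q)), s(s(p)).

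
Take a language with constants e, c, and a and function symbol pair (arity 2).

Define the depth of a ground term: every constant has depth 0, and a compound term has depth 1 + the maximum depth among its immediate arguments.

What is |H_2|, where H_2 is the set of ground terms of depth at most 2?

Let N_k count ground terms of depth at most k. Each non-constant term of depth ≤ k is some function symbol applied to depth-≤(k−1) arguments, giving N_k = 3 + N_{k-1}^2.
N_0 = 3
N_1 = 3 + 3^2 = 12
N_2 = 3 + 12^2 = 147

147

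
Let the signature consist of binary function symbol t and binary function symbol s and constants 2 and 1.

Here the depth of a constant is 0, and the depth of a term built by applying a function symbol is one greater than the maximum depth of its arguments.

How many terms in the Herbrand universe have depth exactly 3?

Count level by level. With function symbols t/2, s/2, the terms of depth ≤ k are the 2 constants together with each function applied to depth-≤(k−1) tuples, so N_k = 2 + N_{k-1}^2 + N_{k-1}^2.
N_0 = 2
N_1 = 2 + 2^2 + 2^2 = 10
N_2 = 2 + 10^2 + 10^2 = 202
N_3 = 2 + 202^2 + 202^2 = 81610
Terms of depth exactly 3: N_3 − N_2 = 81610 − 202 = 81408.

81408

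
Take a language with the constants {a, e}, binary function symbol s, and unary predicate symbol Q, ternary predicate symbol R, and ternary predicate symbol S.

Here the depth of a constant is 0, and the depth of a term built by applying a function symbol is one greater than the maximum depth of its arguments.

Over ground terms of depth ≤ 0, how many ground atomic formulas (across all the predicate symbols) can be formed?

First count ground terms of depth ≤ 0.
Let N_k count ground terms of depth at most k. Each non-constant term of depth ≤ k is some function symbol applied to depth-≤(k−1) arguments, giving N_k = 2 + N_{k-1}^2.
N_0 = 2
Explicitly: a, e.
So |H| = 2.
Ground atoms are formed by filling each argument slot of a predicate with a term from H, so an r-ary predicate gives |H|^r atoms:
  Q: 2;  R: 2^3 = 8;  S: 2^3 = 8
Total ground atoms: 2 + 8 + 8 = 18.

18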